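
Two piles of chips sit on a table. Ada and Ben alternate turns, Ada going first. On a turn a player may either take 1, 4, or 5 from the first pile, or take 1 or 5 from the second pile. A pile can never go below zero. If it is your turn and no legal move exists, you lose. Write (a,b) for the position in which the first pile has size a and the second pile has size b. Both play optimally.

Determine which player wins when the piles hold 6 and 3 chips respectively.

Work bottom-up. With no move the player to move loses. Otherwise the position is W if at least one move leads to an L position for the opponent, and L if every move leads to a W.
No move ever increases a pile, so every position that can arise here has a ≤ 6 and b ≤ 3; it is enough to label the cells with 0 ≤ a ≤ 6 and 0 ≤ b ≤ 3.
Every move lowers a or b (never raises either), so fill the grid row by row in increasing a, and left to right within a row: each cell's successors are then already labelled.
      b=0  b=1  b=2  b=3
a=0:    L    W    L    W
a=1:    W    L    W    L
a=2:    L    W    L    W
a=3:    W    L    W    L
a=4:    W    W    W    W
a=5:    W    W    W    W
a=6:    W    W    W    W
Cells with no legal move (terminal, hence L): (0,0).
The remaining L cells, each justified by listing all of its moves:
(0,2): L (sole option (0,1)(W) is W)
(1,1): L (options (0,1)(W), (1,0)(W) are all W)
(1,3): L (options (0,3)(W), (1,2)(W) are all W)
(2,0): L (sole option (1,0)(W) is W)
(2,2): L (options (1,2)(W), (2,1)(W) are all W)
(3,1): L (options (2,1)(W), (3,0)(W) are all W)
(3,3): L (options (2,3)(W), (3,2)(W) are all W)
Every other cell has at least one move into one of the L cells above, so it is W.
The starting position (6,3) is W: Ada should move to (1,3), handing over an L position.

Ada wins.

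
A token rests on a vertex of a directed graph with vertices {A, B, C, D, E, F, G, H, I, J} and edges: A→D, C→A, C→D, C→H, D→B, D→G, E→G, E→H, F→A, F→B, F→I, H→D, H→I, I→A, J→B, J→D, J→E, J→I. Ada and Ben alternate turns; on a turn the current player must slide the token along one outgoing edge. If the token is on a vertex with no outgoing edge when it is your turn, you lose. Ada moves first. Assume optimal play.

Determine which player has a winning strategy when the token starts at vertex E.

Build the W/L table. Terminal = L. A non-terminal position is W if it has a move to some L; otherwise it is L.
Every edge goes from a vertex to one that appears earlier in the order B, G, D, A, I, H, C, E, J, F, so processing vertices in that order labels each vertex after all of its successors.
B: no outgoing edge → L
G: no outgoing edge → L
D: reaches L-position G → W
A: only reaches D(W), which is W → L
I: reaches L-position A → W
H: only reaches I(W), D(W), all W → L
C: reaches L-position H → W
E: reaches L-position H → W
J: reaches L-position B → W
F: reaches L-position A → W
From E Ada can move to H, reaching an L position.

Ada wins.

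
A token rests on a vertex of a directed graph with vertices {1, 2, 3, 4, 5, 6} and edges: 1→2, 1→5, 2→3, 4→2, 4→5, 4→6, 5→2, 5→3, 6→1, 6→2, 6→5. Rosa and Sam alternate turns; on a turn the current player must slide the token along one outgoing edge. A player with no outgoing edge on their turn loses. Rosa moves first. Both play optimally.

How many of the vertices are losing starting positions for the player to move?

Positions with no move are L. A position that does have a move is losing for the player to move precisely when every available move leads to a winning position for the opponent. Fill in the labels:
Every edge goes from a vertex to one that appears earlier in the order 3, 2, 5, 1, 6, 4, so processing vertices in that order labels each vertex after all of its successors.
3: no outgoing edge → L
2: →3(L), so W
5: →3(L), so W
1: →5(W), 2(W) — all W, so L
6: →1(L), so W
4: →6(W), 5(W), 2(W) — all W, so L
The L vertices are 1, 3, 4; that is 3 in all.

3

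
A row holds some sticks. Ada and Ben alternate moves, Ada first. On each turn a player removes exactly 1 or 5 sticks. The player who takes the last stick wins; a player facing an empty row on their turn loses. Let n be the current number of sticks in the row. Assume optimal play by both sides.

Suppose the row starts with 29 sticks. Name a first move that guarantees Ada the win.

Remove 1, leaving 28.

Label each position W (a win for the player to move) or L (a loss). A position with no legal move is L; any other position is W exactly when some move reaches an L, and L when every move reaches a W.
n=0: no move → L
n=1: can move to 0, which is L ⇒ W
n=2: the only move is to 1(W), a W ⇒ L
n=3: can move to 2, which is L ⇒ W
n=4: the only move is to 3(W), a W ⇒ L
n=5: can move to 4, which is L ⇒ W
n=6: moves to 5(W), 1(W); every one is W ⇒ L
n=7: can move to 6, which is L ⇒ W
n=8: moves to 7(W), 3(W); every one is W ⇒ L
n=9: can move to 8, which is L ⇒ W
n=10: moves to 9(W), 5(W); every one is W ⇒ L
n=11: can move to 10, which is L ⇒ W
n=12: moves to 11(W), 7(W); every one is W ⇒ L
n=13: can move to 12, which is L ⇒ W
n=14: moves to 13(W), 9(W); every one is W ⇒ L
n=15: can move to 14, which is L ⇒ W
n=16: moves to 15(W), 11(W); every one is W ⇒ L
n=17: can move to 16, which is L ⇒ W
n=18: moves to 17(W), 13(W); every one is W ⇒ L
n=19: can move to 18, which is L ⇒ W
n=20: moves to 19(W), 15(W); every one is W ⇒ L
n=21: can move to 20, which is L ⇒ W
n=22: moves to 21(W), 17(W); every one is W ⇒ L
n=23: can move to 22, which is L ⇒ W
n=24: moves to 23(W), 19(W); every one is W ⇒ L
n=25: can move to 24, which is L ⇒ W
n=26: moves to 25(W), 21(W); every one is W ⇒ L
n=27: can move to 26, which is L ⇒ W
n=28: moves to 27(W), 23(W); every one is W ⇒ L
n=29: can move to 28, which is L ⇒ W
From 29, the L positions reachable in one move are: 28, 24. Any move reaching one of these is winning.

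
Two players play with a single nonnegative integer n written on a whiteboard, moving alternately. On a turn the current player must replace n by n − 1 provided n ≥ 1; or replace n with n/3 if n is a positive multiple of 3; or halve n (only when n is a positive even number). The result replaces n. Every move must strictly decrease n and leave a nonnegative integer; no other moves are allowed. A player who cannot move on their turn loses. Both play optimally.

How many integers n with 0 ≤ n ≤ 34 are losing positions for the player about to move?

14

Work bottom-up. With no move the player to move loses. Otherwise the position is W if at least one move leads to an L position for the opponent, and L if every move leads to a W.
n=0: no move → L
n=1: reaches L-position 0 → W
n=2: only reaches 1(W), which is W → L
n=3: reaches L-position 2 → W
n=4: reaches L-position 2 → W
n=5: only reaches 4(W), which is W → L
n=6: reaches L-position 2 → W
n=7: only reaches 6(W), which is W → L
n=8: reaches L-position 7 → W
n=9: only reaches 3(W), 8(W), all W → L
n=10: reaches L-position 5 → W
n=11: only reaches 10(W), which is W → L
n=12: reaches L-position 11 → W
n=13: only reaches 12(W), which is W → L
n=14: reaches L-position 7 → W
n=15: reaches L-position 5 → W
n=16: only reaches 8(W), 15(W), all W → L
n=17: reaches L-position 16 → W
n=18: reaches L-position 9 → W
n=19: only reaches 18(W), which is W → L
n=20: reaches L-position 19 → W
n=21: reaches L-position 7 → W
n=22: reaches L-position 11 → W
n=23: only reaches 22(W), which is W → L
n=24: reaches L-position 23 → W
n=25: only reaches 24(W), which is W → L
n=26: reaches L-position 13 → W
n=27: reaches L-position 9 → W
n=28: only reaches 14(W), 27(W), all W → L
n=29: reaches L-position 28 → W
n=30: only reaches 10(W), 15(W), 29(W), all W → L
n=31: reaches L-position 30 → W
n=32: reaches L-position 16 → W
n=33: reaches L-position 11 → W
n=34: only reaches 17(W), 33(W), all W → L
L entries with 0 ≤ n ≤ 34: n = 0, 2, 5, 7, 9, 11, 13, 16, 19, 23, 25, 28, 30, 34; that makes 14.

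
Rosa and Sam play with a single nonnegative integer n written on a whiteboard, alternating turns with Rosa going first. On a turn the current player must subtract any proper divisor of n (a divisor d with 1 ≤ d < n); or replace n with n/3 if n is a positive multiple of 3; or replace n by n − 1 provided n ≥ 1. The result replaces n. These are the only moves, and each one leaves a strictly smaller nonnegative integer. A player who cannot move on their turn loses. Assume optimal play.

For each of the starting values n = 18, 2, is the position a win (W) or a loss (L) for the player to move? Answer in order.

Label each position W (a win for the player to move) or L (a loss). A position with no legal move is L; any other position is W exactly when some move reaches an L, and L when every move reaches a W.
n=0: no move → L
n=1: →0(L), so W
n=2: →1(W) only, which is W, so L
n=3: →2(L), so W
n=4: →2(L), so W
n=5: →4(W) only, which is W, so L
n=6: →2(L), so W
n=7: →6(W) only, which is W, so L
n=8: →7(L), so W
n=9: →3(W), 6(W), 8(W) — all W, so L
n=10: →5(L), so W
n=11: →10(W) only, which is W, so L
n=12: →9(L), so W
n=13: →12(W) only, which is W, so L
n=14: →7(L), so W
n=15: →5(L), so W
n=16: →8(W), 12(W), 14(W), 15(W) — all W, so L
n=17: →16(L), so W
n=18: →9(L), so W

18: W, 2: L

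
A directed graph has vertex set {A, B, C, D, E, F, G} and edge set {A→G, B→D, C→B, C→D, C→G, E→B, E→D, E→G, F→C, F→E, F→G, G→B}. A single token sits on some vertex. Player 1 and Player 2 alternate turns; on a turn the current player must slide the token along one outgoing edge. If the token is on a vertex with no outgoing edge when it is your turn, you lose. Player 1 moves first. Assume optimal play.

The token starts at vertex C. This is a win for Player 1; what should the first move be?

Use the standard recursion: the mover loses at a terminal position; elsewhere, the mover wins exactly when some move hands the opponent an L position.
Every edge goes from a vertex to one that appears earlier in the order D, B, G, C, E, A, F, so processing vertices in that order labels each vertex after all of its successors.
D: no outgoing edge → L
B: W (go to D, an L position)
G: L (sole option B(W) is W)
C: W (go to G, an L position)
E: W (go to G, an L position)
A: W (go to G, an L position)
F: W (go to G, an L position)
From C, the L positions reachable in one move are: G, D. Any move reaching one of these is winning.

Move to G.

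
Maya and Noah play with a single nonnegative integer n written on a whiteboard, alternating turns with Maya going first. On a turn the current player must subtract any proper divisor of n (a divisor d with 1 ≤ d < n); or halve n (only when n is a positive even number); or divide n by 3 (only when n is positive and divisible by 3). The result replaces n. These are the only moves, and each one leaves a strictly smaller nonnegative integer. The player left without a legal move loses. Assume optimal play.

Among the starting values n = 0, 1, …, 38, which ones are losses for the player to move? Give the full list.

Label each position W (a win for the player to move) or L (a loss). A position with no legal move is L; any other position is W exactly when some move reaches an L, and L when every move reaches a W.
n=0: no move → L
n=1: no move → L
n=2: W (go to 1, an L position)
n=3: W (go to 1, an L position)
n=4: L (options 2(W), 3(W) are all W)
n=5: W (go to 4, an L position)
n=6: W (go to 4, an L position)
n=7: L (sole option 6(W) is W)
n=8: W (go to 4, an L position)
n=9: L (options 3(W), 6(W), 8(W) are all W)
n=10: W (go to 9, an L position)
n=11: L (sole option 10(W) is W)
n=12: W (go to 4, an L position)
n=13: L (sole option 12(W) is W)
n=14: W (go to 7, an L position)
n=15: L (options 5(W), 10(W), 12(W), 14(W) are all W)
n=16: W (go to 15, an L position)
n=17: L (sole option 16(W) is W)
n=18: W (go to 9, an L position)
n=19: L (sole option 18(W) is W)
n=20: W (go to 15, an L position)
n=21: W (go to 7, an L position)
n=22: W (go to 11, an L position)
n=23: L (sole option 22(W) is W)
n=24: W (go to 23, an L position)
n=25: L (options 20(W), 24(W) are all W)
n=26: W (go to 13, an L position)
n=27: W (go to 9, an L position)
n=28: L (options 14(W), 21(W), 24(W), 26(W), 27(W) are all W)
n=29: W (go to 28, an L position)
n=30: W (go to 15, an L position)
n=31: L (sole option 30(W) is W)
n=32: W (go to 28, an L position)
n=33: W (go to 11, an L position)
n=34: W (go to 17, an L position)
n=35: W (go to 28, an L position)
n=36: L (options 12(W), 18(W), 24(W), 27(W), 30(W), 32(W), 33(W), 34(W), 35(W) are all W)
n=37: W (go to 36, an L position)
n=38: W (go to 19, an L position)
The losing starting values of n are exactly the entries labelled L in this table (15 of them).

0, 1, 4, 7, 9, 11, 13, 15, 17, 19, 23, 25, 28, 31, 36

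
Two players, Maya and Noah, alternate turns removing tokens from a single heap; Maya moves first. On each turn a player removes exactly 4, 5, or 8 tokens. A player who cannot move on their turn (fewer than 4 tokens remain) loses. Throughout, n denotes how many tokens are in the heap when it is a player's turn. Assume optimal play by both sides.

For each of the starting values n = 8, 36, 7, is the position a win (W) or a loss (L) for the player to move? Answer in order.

Compute win/loss labels from the base case upward. A position with no move is L. Any other position is W if it can reach an L in one move, else L.
n=0: no move → L
n=1: no move → L
n=2: no move → L
n=3: no move → L
n=4: →0(L), so W
n=5: →1(L), so W
n=6: →2(L), so W
n=7: →3(L), so W
n=8: →3(L), so W
n=9: →1(L), so W
n=10: →2(L), so W
n=11: →3(L), so W
n=12: →8(W), 7(W), 4(W) — all W, so L
n=13: →9(W), 8(W), 5(W) — all W, so L
n=14: →10(W), 9(W), 6(W) — all W, so L
n=15: →11(W), 10(W), 7(W) — all W, so L
n=16: →12(L), so W
n=17: →13(L), so W
n=18: →14(L), so W
n=19: →15(L), so W
n=20: →15(L), so W
n=21: →13(L), so W
n=22: →14(L), so W
n=23: →15(L), so W
n=24: →20(W), 19(W), 16(W) — all W, so L
n=25: →21(W), 20(W), 17(W) — all W, so L
n=26: →22(W), 21(W), 18(W) — all W, so L
n=27: →23(W), 22(W), 19(W) — all W, so L
n=28: →24(L), so W
n=29: →25(L), so W
n=30: →26(L), so W
n=31: →27(L), so W
n=32: →27(L), so W
n=33: →25(L), so W
n=34: →26(L), so W
n=35: →27(L), so W
n=36: →32(W), 31(W), 28(W) — all W, so L

8: W, 36: L, 7: W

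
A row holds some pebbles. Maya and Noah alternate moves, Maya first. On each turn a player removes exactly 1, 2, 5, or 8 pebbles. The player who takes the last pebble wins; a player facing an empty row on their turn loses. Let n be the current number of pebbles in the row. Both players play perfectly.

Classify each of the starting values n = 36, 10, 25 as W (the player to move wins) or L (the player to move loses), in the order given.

Classify positions by backward induction: terminal positions (no move available) are L. From any other position, the mover wins iff some move reaches an L.
n=0: no move → L
n=1: reaches L-position 0 → W
n=2: reaches L-position 0 → W
n=3: only reaches 2(W), 1(W), all W → L
n=4: reaches L-position 3 → W
n=5: reaches L-position 3 → W
n=6: only reaches 5(W), 4(W), 1(W), all W → L
n=7: reaches L-position 6 → W
n=8: reaches L-position 6 → W
n=9: only reaches 8(W), 7(W), 4(W), 1(W), all W → L
n=10: reaches L-position 9 → W
n=11: reaches L-position 9 → W
n=12: only reaches 11(W), 10(W), 7(W), 4(W), all W → L
n=13: reaches L-position 12 → W
n=14: reaches L-position 12 → W
n=15: only reaches 14(W), 13(W), 10(W), 7(W), all W → L
n=16: reaches L-position 15 → W
n=17: reaches L-position 15 → W
n=18: only reaches 17(W), 16(W), 13(W), 10(W), all W → L
n=19: reaches L-position 18 → W
n=20: reaches L-position 18 → W
n=21: only reaches 20(W), 19(W), 16(W), 13(W), all W → L
n=22: reaches L-position 21 → W
n=23: reaches L-position 21 → W
n=24: only reaches 23(W), 22(W), 19(W), 16(W), all W → L
n=25: reaches L-position 24 → W
n=26: reaches L-position 24 → W
n=27: only reaches 26(W), 25(W), 22(W), 19(W), all W → L
n=28: reaches L-position 27 → W
n=29: reaches L-position 27 → W
n=30: only reaches 29(W), 28(W), 25(W), 22(W), all W → L
n=31: reaches L-position 30 → W
n=32: reaches L-position 30 → W
n=33: only reaches 32(W), 31(W), 28(W), 25(W), all W → L
n=34: reaches L-position 33 → W
n=35: reaches L-position 33 → W
n=36: only reaches 35(W), 34(W), 31(W), 28(W), all W → L

36: L, 10: W, 25: W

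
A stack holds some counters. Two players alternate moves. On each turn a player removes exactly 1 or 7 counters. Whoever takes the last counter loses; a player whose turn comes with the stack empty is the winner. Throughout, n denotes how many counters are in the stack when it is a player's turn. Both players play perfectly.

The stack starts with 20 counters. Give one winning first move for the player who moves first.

Remove 1, leaving 19.

Work bottom-up. With no move the player to move wins. Otherwise the position is W if at least one move leads to an L position for the opponent, and L if every move leads to a W.
n=0: no move; the opponent has just taken the last counter and therefore loses → W
n=1: only reaches 0(W), which is W → L
n=2: reaches L-position 1 → W
n=3: only reaches 2(W), which is W → L
n=4: reaches L-position 3 → W
n=5: only reaches 4(W), which is W → L
n=6: reaches L-position 5 → W
n=7: only reaches 6(W), 0(W), all W → L
n=8: reaches L-position 7 → W
n=9: only reaches 8(W), 2(W), all W → L
n=10: reaches L-position 9 → W
n=11: only reaches 10(W), 4(W), all W → L
n=12: reaches L-position 11 → W
n=13: only reaches 12(W), 6(W), all W → L
n=14: reaches L-position 13 → W
n=15: only reaches 14(W), 8(W), all W → L
n=16: reaches L-position 15 → W
n=17: only reaches 16(W), 10(W), all W → L
n=18: reaches L-position 17 → W
n=19: only reaches 18(W), 12(W), all W → L
n=20: reaches L-position 19 → W
From 20, the L positions reachable in one move are: 19, 13. Any move reaching one of these is winning.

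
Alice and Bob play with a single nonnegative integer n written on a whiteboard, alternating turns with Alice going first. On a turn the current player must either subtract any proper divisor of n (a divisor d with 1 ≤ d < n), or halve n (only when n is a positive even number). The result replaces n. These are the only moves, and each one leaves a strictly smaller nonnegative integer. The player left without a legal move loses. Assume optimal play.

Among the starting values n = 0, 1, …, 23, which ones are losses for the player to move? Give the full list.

Compute win/loss labels from the base case upward. A position with no move is L. Any other position is W if it can reach an L in one move, else L.
n=0: no move → L
n=1: no move → L
n=2: W (go to 1, an L position)
n=3: L (sole option 2(W) is W)
n=4: W (go to 3, an L position)
n=5: L (sole option 4(W) is W)
n=6: W (go to 3, an L position)
n=7: L (sole option 6(W) is W)
n=8: W (go to 7, an L position)
n=9: L (options 6(W), 8(W) are all W)
n=10: W (go to 5, an L position)
n=11: L (sole option 10(W) is W)
n=12: W (go to 9, an L position)
n=13: L (sole option 12(W) is W)
n=14: W (go to 7, an L position)
n=15: L (options 10(W), 12(W), 14(W) are all W)
n=16: W (go to 15, an L position)
n=17: L (sole option 16(W) is W)
n=18: W (go to 9, an L position)
n=19: L (sole option 18(W) is W)
n=20: W (go to 15, an L position)
n=21: L (options 14(W), 18(W), 20(W) are all W)
n=22: W (go to 11, an L position)
n=23: L (sole option 22(W) is W)
The losing starting values of n are exactly the entries labelled L in this table (13 of them).

0, 1, 3, 5, 7, 9, 11, 13, 15, 17, 19, 21, 23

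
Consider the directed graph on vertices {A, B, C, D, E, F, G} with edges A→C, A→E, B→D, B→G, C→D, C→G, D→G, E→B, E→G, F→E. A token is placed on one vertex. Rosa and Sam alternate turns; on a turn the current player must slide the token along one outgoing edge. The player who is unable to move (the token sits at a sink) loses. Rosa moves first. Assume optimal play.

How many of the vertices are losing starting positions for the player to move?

Use the standard recursion: the mover loses at a terminal position; elsewhere, the mover wins exactly when some move hands the opponent an L position.
Every edge goes from a vertex to one that appears earlier in the order G, D, B, C, E, F, A, so processing vertices in that order labels each vertex after all of its successors.
G: no outgoing edge → L
D: reaches L-position G → W
B: reaches L-position G → W
C: reaches L-position G → W
E: reaches L-position G → W
F: only reaches E(W), which is W → L
A: only reaches E(W), C(W), all W → L
The L vertices are A, F, G; that is 3 in all.

3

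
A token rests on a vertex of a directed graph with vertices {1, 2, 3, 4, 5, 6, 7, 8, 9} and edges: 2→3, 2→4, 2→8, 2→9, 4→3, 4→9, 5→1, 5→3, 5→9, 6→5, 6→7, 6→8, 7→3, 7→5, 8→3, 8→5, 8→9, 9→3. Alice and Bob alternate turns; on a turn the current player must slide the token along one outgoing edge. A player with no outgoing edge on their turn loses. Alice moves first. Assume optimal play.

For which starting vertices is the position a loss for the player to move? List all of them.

Work bottom-up. With no move the player to move loses. Otherwise the position is W if at least one move leads to an L position for the opponent, and L if every move leads to a W.
Every edge goes from a vertex to one that appears earlier in the order 3, 1, 9, 5, 8, 7, 4, 2, 6, so processing vertices in that order labels each vertex after all of its successors.
3: no outgoing edge → L
1: no outgoing edge → L
9: can move to 3, which is L ⇒ W
5: can move to 1, which is L ⇒ W
8: can move to 3, which is L ⇒ W
7: can move to 3, which is L ⇒ W
4: can move to 3, which is L ⇒ W
2: can move to 3, which is L ⇒ W
6: moves to 7(W), 8(W), 5(W); every one is W ⇒ L
The losing starting vertices are exactly the entries labelled L in this table (3 of them).

1, 3, 6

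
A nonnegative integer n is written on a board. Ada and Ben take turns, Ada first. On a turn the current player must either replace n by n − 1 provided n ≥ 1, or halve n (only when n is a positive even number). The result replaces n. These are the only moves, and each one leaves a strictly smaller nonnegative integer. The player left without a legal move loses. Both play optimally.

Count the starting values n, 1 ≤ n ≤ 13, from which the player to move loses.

Label each position W (a win for the player to move) or L (a loss). A position with no legal move is L; any other position is W exactly when some move reaches an L, and L when every move reaches a W.
n=0: no move → L
n=1: →0(L), so W
n=2: →1(W) only, which is W, so L
n=3: →2(L), so W
n=4: →2(L), so W
n=5: →4(W) only, which is W, so L
n=6: →5(L), so W
n=7: →6(W) only, which is W, so L
n=8: →7(L), so W
n=9: →8(W) only, which is W, so L
n=10: →5(L), so W
n=11: →10(W) only, which is W, so L
n=12: →11(L), so W
n=13: →12(W) only, which is W, so L
L entries with 1 ≤ n ≤ 13 (n=0 is outside the asked range and is not counted): n = 2, 5, 7, 9, 11, 13; that makes 6.

6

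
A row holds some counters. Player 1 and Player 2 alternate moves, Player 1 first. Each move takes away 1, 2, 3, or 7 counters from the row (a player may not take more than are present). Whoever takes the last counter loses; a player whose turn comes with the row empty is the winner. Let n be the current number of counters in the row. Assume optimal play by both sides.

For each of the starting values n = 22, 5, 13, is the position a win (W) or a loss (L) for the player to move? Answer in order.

22: W, 5: L, 13: L

Label each position W (a win for the player to move) or L (a loss). A position with no legal move is W; any other position is W exactly when some move reaches an L, and L when every move reaches a W.
n=0: no move; the opponent has just taken the last counter and therefore loses → W
n=1: L (sole option 0(W) is W)
n=2: W (go to 1, an L position)
n=3: W (go to 1, an L position)
n=4: W (go to 1, an L position)
n=5: L (options 4(W), 3(W), 2(W) are all W)
n=6: W (go to 5, an L position)
n=7: W (go to 5, an L position)
n=8: W (go to 5, an L position)
n=9: L (options 8(W), 7(W), 6(W), 2(W) are all W)
n=10: W (go to 9, an L position)
n=11: W (go to 9, an L position)
n=12: W (go to 9, an L position)
n=13: L (options 12(W), 11(W), 10(W), 6(W) are all W)
n=14: W (go to 13, an L position)
n=15: W (go to 13, an L position)
n=16: W (go to 13, an L position)
n=17: L (options 16(W), 15(W), 14(W), 10(W) are all W)
n=18: W (go to 17, an L position)
n=19: W (go to 17, an L position)
n=20: W (go to 17, an L position)
n=21: L (options 20(W), 19(W), 18(W), 14(W) are all W)
n=22: W (go to 21, an L position)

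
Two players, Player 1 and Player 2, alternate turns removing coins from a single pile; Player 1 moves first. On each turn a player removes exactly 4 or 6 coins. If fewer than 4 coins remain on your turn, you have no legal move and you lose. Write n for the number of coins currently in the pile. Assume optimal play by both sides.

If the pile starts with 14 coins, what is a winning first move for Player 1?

Use the standard recursion: the mover loses at a terminal position; elsewhere, the mover wins exactly when some move hands the opponent an L position.
n=0: no move → L
n=1: no move → L
n=2: no move → L
n=3: no move → L
n=4: reaches L-position 0 → W
n=5: reaches L-position 1 → W
n=6: reaches L-position 2 → W
n=7: reaches L-position 3 → W
n=8: reaches L-position 2 → W
n=9: reaches L-position 3 → W
n=10: only reaches 6(W), 4(W), all W → L
n=11: only reaches 7(W), 5(W), all W → L
n=12: only reaches 8(W), 6(W), all W → L
n=13: only reaches 9(W), 7(W), all W → L
n=14: reaches L-position 10 → W
From 14, the L positions reachable in one move are: 10.

Remove 4, leaving 10.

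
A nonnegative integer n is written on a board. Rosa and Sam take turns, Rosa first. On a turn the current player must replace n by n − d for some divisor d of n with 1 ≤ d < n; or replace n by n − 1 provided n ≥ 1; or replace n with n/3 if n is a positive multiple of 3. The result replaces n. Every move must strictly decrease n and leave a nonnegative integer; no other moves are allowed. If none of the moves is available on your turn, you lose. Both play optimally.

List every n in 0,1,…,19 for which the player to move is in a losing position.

Work bottom-up. With no move the player to move loses. Otherwise the position is W if at least one move leads to an L position for the opponent, and L if every move leads to a W.
n=0: no move → L
n=1: can move to 0, which is L ⇒ W
n=2: the only move is to 1(W), a W ⇒ L
n=3: can move to 2, which is L ⇒ W
n=4: can move to 2, which is L ⇒ W
n=5: the only move is to 4(W), a W ⇒ L
n=6: can move to 2, which is L ⇒ W
n=7: the only move is to 6(W), a W ⇒ L
n=8: can move to 7, which is L ⇒ W
n=9: moves to 3(W), 6(W), 8(W); every one is W ⇒ L
n=10: can move to 5, which is L ⇒ W
n=11: the only move is to 10(W), a W ⇒ L
n=12: can move to 9, which is L ⇒ W
n=13: the only move is to 12(W), a W ⇒ L
n=14: can move to 7, which is L ⇒ W
n=15: can move to 5, which is L ⇒ W
n=16: moves to 8(W), 12(W), 14(W), 15(W); every one is W ⇒ L
n=17: can move to 16, which is L ⇒ W
n=18: can move to 9, which is L ⇒ W
n=19: the only move is to 18(W), a W ⇒ L
The losing starting values of n are exactly the entries labelled L in this table (9 of them).

0, 2, 5, 7, 9, 11, 13, 16, 19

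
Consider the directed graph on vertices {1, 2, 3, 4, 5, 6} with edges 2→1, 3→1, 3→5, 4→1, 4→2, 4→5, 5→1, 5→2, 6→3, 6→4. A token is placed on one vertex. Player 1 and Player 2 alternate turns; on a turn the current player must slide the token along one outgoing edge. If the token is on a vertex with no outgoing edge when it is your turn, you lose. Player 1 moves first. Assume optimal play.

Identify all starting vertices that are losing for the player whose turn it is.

1, 6

Classify positions by backward induction: terminal positions (no move available) are L. From any other position, the mover wins iff some move reaches an L.
Every edge goes from a vertex to one that appears earlier in the order 1, 2, 5, 4, 3, 6, so processing vertices in that order labels each vertex after all of its successors.
1: no outgoing edge → L
2: reaches L-position 1 → W
5: reaches L-position 1 → W
4: reaches L-position 1 → W
3: reaches L-position 1 → W
6: only reaches 3(W), 4(W), all W → L
The losing starting vertices are exactly the entries labelled L in this table (2 of them).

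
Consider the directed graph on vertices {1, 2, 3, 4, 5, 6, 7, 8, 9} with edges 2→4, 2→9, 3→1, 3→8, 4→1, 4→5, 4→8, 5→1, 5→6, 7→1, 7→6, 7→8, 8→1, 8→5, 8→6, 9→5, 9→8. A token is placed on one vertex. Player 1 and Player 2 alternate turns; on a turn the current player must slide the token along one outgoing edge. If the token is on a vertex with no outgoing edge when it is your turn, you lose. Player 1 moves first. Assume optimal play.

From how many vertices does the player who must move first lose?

3

Positions with no move are L. A position that does have a move is losing for the player to move precisely when every available move leads to a winning position for the opponent. Fill in the labels:
Every edge goes from a vertex to one that appears earlier in the order 1, 6, 5, 8, 9, 4, 2, 7, 3, so processing vertices in that order labels each vertex after all of its successors.
1: no outgoing edge → L
6: no outgoing edge → L
5: W (go to 6, an L position)
8: W (go to 6, an L position)
9: L (options 8(W), 5(W) are all W)
4: W (go to 1, an L position)
2: W (go to 9, an L position)
7: W (go to 6, an L position)
3: W (go to 1, an L position)
The L vertices are 1, 6, 9; that is 3 in all.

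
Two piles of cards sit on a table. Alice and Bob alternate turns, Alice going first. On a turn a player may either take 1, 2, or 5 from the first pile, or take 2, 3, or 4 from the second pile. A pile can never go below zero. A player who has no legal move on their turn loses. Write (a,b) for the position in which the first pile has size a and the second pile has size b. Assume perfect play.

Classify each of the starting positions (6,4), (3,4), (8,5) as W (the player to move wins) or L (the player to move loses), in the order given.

Positions with no move are L. A position that does have a move is losing for the player to move precisely when every available move leads to a winning position for the opponent. Fill in the labels:
No move ever increases a pile, so every position that can arise here has a ≤ 8 and b ≤ 5; it is enough to label the cells with 0 ≤ a ≤ 8 and 0 ≤ b ≤ 5.
Every move lowers a or b (never raises either), so fill the grid row by row in increasing a, and left to right within a row: each cell's successors are then already labelled.
      b=0  b=1  b=2  b=3  b=4  b=5
a=0:    L    L    W    W    W    W
a=1:    W    W    L    L    W    W
a=2:    W    W    W    W    L    L
a=3:    L    L    W    W    W    W
a=4:    W    W    L    L    W    W
a=5:    W    W    W    W    L    L
a=6:    L    L    W    W    W    W
a=7:    W    W    L    L    W    W
a=8:    W    W    W    W    L    L
Cells with no legal move (terminal, hence L): (0,0), (0,1).
The remaining L cells, each justified by listing all of its moves:
(1,2): only reaches (0,2)(W), (1,0)(W), all W → L
(1,3): only reaches (0,3)(W), (1,1)(W), (1,0)(W), all W → L
(2,4): only reaches (1,4)(W), (0,4)(W), (2,2)(W), (2,1)(W), (2,0)(W), all W → L
(2,5): only reaches (1,5)(W), (0,5)(W), (2,3)(W), (2,2)(W), (2,1)(W), all W → L
(3,0): only reaches (2,0)(W), (1,0)(W), all W → L
(3,1): only reaches (2,1)(W), (1,1)(W), all W → L
(4,2): only reaches (3,2)(W), (2,2)(W), (4,0)(W), all W → L
(4,3): only reaches (3,3)(W), (2,3)(W), (4,1)(W), (4,0)(W), all W → L
(5,4): only reaches (4,4)(W), (3,4)(W), (0,4)(W), (5,2)(W), (5,1)(W), (5,0)(W), all W → L
(5,5): only reaches (4,5)(W), (3,5)(W), (0,5)(W), (5,3)(W), (5,2)(W), (5,1)(W), all W → L
(6,0): only reaches (5,0)(W), (4,0)(W), (1,0)(W), all W → L
(6,1): only reaches (5,1)(W), (4,1)(W), (1,1)(W), all W → L
(7,2): only reaches (6,2)(W), (5,2)(W), (2,2)(W), (7,0)(W), all W → L
(7,3): only reaches (6,3)(W), (5,3)(W), (2,3)(W), (7,1)(W), (7,0)(W), all W → L
(8,4): only reaches (7,4)(W), (6,4)(W), (3,4)(W), (8,2)(W), (8,1)(W), (8,0)(W), all W → L
(8,5): only reaches (7,5)(W), (6,5)(W), (3,5)(W), (8,3)(W), (8,2)(W), (8,1)(W), all W → L
Every other cell has at least one move into one of the L cells above, so it is W.
(6,4): the move to (5,4) reaches an L cell, so W
(3,4): the move to (2,4) reaches an L cell, so W
(8,5): one of the L cells justified above, so L

(6,4): W, (3,4): W, (8,5): L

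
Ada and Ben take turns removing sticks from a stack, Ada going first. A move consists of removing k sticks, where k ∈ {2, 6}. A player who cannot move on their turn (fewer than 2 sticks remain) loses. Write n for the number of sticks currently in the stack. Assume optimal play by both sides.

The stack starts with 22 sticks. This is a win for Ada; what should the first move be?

Remove 2, leaving 20.

Use the standard recursion: the mover loses at a terminal position; elsewhere, the mover wins exactly when some move hands the opponent an L position.
n=0: no move → L
n=1: no move → L
n=2: W (go to 0, an L position)
n=3: W (go to 1, an L position)
n=4: L (sole option 2(W) is W)
n=5: L (sole option 3(W) is W)
n=6: W (go to 4, an L position)
n=7: W (go to 5, an L position)
n=8: L (options 6(W), 2(W) are all W)
n=9: L (options 7(W), 3(W) are all W)
n=10: W (go to 8, an L position)
n=11: W (go to 9, an L position)
n=12: L (options 10(W), 6(W) are all W)
n=13: L (options 11(W), 7(W) are all W)
n=14: W (go to 12, an L position)
n=15: W (go to 13, an L position)
n=16: L (options 14(W), 10(W) are all W)
n=17: L (options 15(W), 11(W) are all W)
n=18: W (go to 16, an L position)
n=19: W (go to 17, an L position)
n=20: L (options 18(W), 14(W) are all W)
n=21: L (options 19(W), 15(W) are all W)
n=22: W (go to 20, an L position)
From 22, the L positions reachable in one move are: 20, 16. Any move reaching one of these is winning.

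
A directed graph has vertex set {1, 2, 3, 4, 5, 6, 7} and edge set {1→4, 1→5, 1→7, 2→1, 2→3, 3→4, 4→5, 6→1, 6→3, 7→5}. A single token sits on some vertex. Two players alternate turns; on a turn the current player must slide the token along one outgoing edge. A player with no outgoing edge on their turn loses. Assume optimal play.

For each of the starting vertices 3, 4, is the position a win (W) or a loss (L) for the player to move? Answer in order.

3: L, 4: W

Classify positions by backward induction: terminal positions (no move available) are L. From any other position, the mover wins iff some move reaches an L.
Every edge goes from a vertex to one that appears earlier in the order 5, 4, 7, 3, 1, 2, 6, so processing vertices in that order labels each vertex after all of its successors.
5: no outgoing edge → L
4: W (go to 5, an L position)
7: W (go to 5, an L position)
3: L (sole option 4(W) is W)
1: W (go to 5, an L position)
2: W (go to 3, an L position)
6: W (go to 3, an L position)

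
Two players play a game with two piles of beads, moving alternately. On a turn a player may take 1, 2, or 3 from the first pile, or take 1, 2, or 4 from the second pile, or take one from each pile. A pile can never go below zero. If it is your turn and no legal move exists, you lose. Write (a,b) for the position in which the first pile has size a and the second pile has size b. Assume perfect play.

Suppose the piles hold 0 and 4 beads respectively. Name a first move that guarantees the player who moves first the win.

Positions with no move are L. A position that does have a move is losing for the player to move precisely when every available move leads to a winning position for the opponent. Fill in the labels:
No move ever increases a pile, so every position that can arise here has a ≤ 0 and b ≤ 4; it is enough to label the cells with 0 ≤ a ≤ 0 and 0 ≤ b ≤ 4.
Every move lowers a or b (never raises either), so fill the grid row by row in increasing a, and left to right within a row: each cell's successors are then already labelled.
      b=0  b=1  b=2  b=3  b=4
a=0:    L    W    W    L    W
Cells with no legal move (terminal, hence L): (0,0).
The remaining L cells, each justified by listing all of its moves:
(0,3): L (options (0,2)(W), (0,1)(W) are all W)
Every other cell has at least one move into one of the L cells above, so it is W.
From (0,4), the L positions reachable in one move are: (0,3), (0,0). Any move reaching one of these is winning.

Move to (0,3).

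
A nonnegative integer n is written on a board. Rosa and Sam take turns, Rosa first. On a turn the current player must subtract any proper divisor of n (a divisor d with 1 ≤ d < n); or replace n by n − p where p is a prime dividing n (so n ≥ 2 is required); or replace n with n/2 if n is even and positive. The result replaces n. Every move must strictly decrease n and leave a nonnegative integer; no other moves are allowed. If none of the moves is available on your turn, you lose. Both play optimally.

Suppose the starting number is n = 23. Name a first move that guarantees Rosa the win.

Classify positions by backward induction: terminal positions (no move available) are L. From any other position, the mover wins iff some move reaches an L.
n=0: no move → L
n=1: no move → L
n=2: W (go to 0, an L position)
n=3: W (go to 0, an L position)
n=4: L (options 2(W), 3(W) are all W)
n=5: W (go to 0, an L position)
n=6: W (go to 4, an L position)
n=7: W (go to 0, an L position)
n=8: W (go to 4, an L position)
n=9: L (options 6(W), 8(W) are all W)
n=10: W (go to 9, an L position)
n=11: W (go to 0, an L position)
n=12: W (go to 9, an L position)
n=13: W (go to 0, an L position)
n=14: L (options 7(W), 12(W), 13(W) are all W)
n=15: W (go to 14, an L position)
n=16: W (go to 14, an L position)
n=17: W (go to 0, an L position)
n=18: W (go to 9, an L position)
n=19: W (go to 0, an L position)
n=20: L (options 10(W), 15(W), 16(W), 18(W), 19(W) are all W)
n=21: W (go to 14, an L position)
n=22: W (go to 20, an L position)
n=23: W (go to 0, an L position)
From 23, the L positions reachable in one move are: 0.

Move to 0.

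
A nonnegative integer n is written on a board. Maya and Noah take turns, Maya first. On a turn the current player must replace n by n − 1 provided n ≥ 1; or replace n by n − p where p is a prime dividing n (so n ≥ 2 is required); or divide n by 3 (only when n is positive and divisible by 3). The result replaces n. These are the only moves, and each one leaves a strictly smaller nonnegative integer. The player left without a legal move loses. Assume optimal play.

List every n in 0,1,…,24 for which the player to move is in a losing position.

0, 4, 8, 14, 18, 22

Compute win/loss labels from the base case upward. A position with no move is L. Any other position is W if it can reach an L in one move, else L.
n=0: no move → L
n=1: W (go to 0, an L position)
n=2: W (go to 0, an L position)
n=3: W (go to 0, an L position)
n=4: L (options 2(W), 3(W) are all W)
n=5: W (go to 0, an L position)
n=6: W (go to 4, an L position)
n=7: W (go to 0, an L position)
n=8: L (options 6(W), 7(W) are all W)
n=9: W (go to 8, an L position)
n=10: W (go to 8, an L position)
n=11: W (go to 0, an L position)
n=12: W (go to 4, an L position)
n=13: W (go to 0, an L position)
n=14: L (options 7(W), 12(W), 13(W) are all W)
n=15: W (go to 14, an L position)
n=16: W (go to 14, an L position)
n=17: W (go to 0, an L position)
n=18: L (options 6(W), 15(W), 16(W), 17(W) are all W)
n=19: W (go to 0, an L position)
n=20: W (go to 18, an L position)
n=21: W (go to 14, an L position)
n=22: L (options 11(W), 20(W), 21(W) are all W)
n=23: W (go to 0, an L position)
n=24: W (go to 8, an L position)
Reading off the rows marked L gives the requested list; there are 6 such values of n.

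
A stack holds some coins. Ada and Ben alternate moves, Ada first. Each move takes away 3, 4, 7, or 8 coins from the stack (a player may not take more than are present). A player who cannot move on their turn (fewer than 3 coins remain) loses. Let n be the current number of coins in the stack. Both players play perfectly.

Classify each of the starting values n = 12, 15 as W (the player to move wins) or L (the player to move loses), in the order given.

12: L, 15: W

Label each position W (a win for the player to move) or L (a loss). A position with no legal move is L; any other position is W exactly when some move reaches an L, and L when every move reaches a W.
n=0: no move → L
n=1: no move → L
n=2: no move → L
n=3: reaches L-position 0 → W
n=4: reaches L-position 1 → W
n=5: reaches L-position 2 → W
n=6: reaches L-position 2 → W
n=7: reaches L-position 0 → W
n=8: reaches L-position 1 → W
n=9: reaches L-position 2 → W
n=10: reaches L-position 2 → W
n=11: only reaches 8(W), 7(W), 4(W), 3(W), all W → L
n=12: only reaches 9(W), 8(W), 5(W), 4(W), all W → L
n=13: only reaches 10(W), 9(W), 6(W), 5(W), all W → L
n=14: reaches L-position 11 → W
n=15: reaches L-position 12 → W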